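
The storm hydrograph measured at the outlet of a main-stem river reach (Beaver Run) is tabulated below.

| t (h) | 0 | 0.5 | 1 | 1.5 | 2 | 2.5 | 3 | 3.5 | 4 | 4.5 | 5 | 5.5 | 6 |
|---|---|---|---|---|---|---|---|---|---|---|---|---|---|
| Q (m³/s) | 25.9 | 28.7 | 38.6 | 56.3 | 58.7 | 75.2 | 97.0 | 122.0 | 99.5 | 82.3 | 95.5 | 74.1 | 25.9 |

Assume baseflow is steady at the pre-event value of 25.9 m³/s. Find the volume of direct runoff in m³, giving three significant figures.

V ≈ 9.77 × 10^5 m³

Direct-runoff ordinates (Q − Q_b): 0.0, 2.8, 12.7, 30.4, 32.8, 49.3, 71.1, 96.1, 73.6, 56.4, 69.6, 48.2, 0.0 m³/s.
ΣQ_DR = 543.0 m³/s.
With Δt = 0.5 h = 1800 s, V = ΣQ_DR · Δt = 543.0 × 1800 = 9.77 × 10^5 m³.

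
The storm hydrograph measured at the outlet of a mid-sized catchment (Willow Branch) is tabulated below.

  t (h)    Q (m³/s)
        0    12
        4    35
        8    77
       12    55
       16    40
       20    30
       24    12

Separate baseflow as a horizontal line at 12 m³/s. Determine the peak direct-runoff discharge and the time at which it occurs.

Subtracting baseflow gives direct-runoff ordinates: 0.0, 23.0, 65.0, 43.0, 28.0, 18.0, 0.0 m³/s.
The maximum is 65.0 m³/s, occurring at the reading for t = 8 h.

Q_p = 65.0 m³/s at t = 8 h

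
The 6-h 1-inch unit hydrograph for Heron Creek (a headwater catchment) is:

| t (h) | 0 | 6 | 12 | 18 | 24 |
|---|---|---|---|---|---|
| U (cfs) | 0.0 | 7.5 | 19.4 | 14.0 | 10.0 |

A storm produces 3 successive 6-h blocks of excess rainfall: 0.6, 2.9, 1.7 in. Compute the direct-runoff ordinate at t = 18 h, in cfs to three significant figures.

By discrete convolution, Q_j = Σ (P_i / 1 in) · U_{j−i}.
At t = 18 h (j=3): Q = (0.6/1)·14.0 + (2.9/1)·19.4 + (1.7/1)·7.5 = 77.4 cfs.

Q ≈ 77.4 cfs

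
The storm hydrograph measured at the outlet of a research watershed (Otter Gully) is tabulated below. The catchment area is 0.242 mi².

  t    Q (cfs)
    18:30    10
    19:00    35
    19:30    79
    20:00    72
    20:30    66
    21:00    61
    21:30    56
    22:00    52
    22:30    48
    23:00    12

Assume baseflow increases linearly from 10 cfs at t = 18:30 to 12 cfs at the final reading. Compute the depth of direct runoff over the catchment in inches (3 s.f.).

Direct runoff: 0.00, 24.78, 68.56, 61.33, 55.11, 49.89, 44.67, 40.44, 36.22, 0.00 cfs; ΣQ_DR = 381.0 cfs.
V = ΣQ_DR · Δt = 381.0 × 1800 s = 6.858 × 10^5 ft³.
Over A = 0.242 mi², depth = V / A = 1.22 in.

d ≈ 1.22 in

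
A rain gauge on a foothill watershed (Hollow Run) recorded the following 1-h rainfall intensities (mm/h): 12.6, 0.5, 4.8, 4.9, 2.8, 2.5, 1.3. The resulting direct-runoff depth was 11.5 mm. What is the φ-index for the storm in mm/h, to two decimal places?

Only the 3 blocks with intensity above φ contribute runoff: 12.6, 4.8, 4.9 mm/h.
Σ(I−φ)·Δt = d  ⇒  (12.6+4.8+4.9 − 3φ)·1 = 11.5
φ = (22.30 − 11.5/1) / 3 = 3.60 mm/h.

φ ≈ 3.60 mm/h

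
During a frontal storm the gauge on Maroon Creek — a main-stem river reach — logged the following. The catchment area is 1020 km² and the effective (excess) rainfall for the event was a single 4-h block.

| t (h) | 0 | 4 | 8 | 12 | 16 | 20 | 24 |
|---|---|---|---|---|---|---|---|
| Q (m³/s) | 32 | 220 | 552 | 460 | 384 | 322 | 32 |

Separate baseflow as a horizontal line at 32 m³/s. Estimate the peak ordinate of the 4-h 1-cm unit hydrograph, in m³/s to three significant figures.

Direct runoff: 0.0, 188.0, 520.0, 428.0, 352.0, 290.0, 0.0 m³/s; ΣQ_DR = 1778 m³/s, peak = 520.0 m³/s.
Runoff depth d = ΣQ_DR·Δt / A = 1778 × 14400 / (1020 km²) = 25.10 mm.
The 1-cm UH is the DRH scaled by (10 mm)/d, so U_p = 520.0 × 10/25.10 = 207 m³/s.

U_p ≈ 207 m³/s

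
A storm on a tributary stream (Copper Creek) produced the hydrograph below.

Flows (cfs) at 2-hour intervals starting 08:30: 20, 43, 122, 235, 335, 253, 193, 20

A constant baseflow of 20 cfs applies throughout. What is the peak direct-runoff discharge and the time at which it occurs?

Subtracting baseflow gives direct-runoff ordinates: 0.0, 23.0, 102.0, 215.0, 315.0, 233.0, 173.0, 0.0 cfs.
The maximum is 315.0 cfs, occurring at the reading for t = 16:30.

Q_p = 315.0 cfs at t = 16:30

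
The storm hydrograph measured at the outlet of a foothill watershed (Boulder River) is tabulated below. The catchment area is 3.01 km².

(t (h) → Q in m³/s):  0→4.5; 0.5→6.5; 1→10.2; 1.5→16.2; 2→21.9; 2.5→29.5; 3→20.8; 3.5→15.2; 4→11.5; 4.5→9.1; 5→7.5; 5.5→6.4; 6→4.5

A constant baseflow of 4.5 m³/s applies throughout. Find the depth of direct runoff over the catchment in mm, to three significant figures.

Direct runoff: 0.0, 2.0, 5.7, 11.7, 17.4, 25.0, 16.3, 10.7, 7.0, 4.6, 3.0, 1.9, 0.0 m³/s; ΣQ_DR = 105.3 m³/s.
V = ΣQ_DR · Δt = 105.3 × 1800 s = 1.895 × 10^5 m³.
Over A = 3.01 km², depth = V / A = 63.0 mm.

d ≈ 63.0 mm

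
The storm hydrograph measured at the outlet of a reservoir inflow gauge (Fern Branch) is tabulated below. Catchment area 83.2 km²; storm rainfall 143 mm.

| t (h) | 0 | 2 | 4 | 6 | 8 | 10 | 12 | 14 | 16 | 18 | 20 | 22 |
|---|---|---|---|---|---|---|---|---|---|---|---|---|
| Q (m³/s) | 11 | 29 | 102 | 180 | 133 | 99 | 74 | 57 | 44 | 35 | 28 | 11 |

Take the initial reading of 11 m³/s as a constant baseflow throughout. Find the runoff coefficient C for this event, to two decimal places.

ΣQ_DR = 671.0 m³/s; V = ΣQ_DR·Δt = 4.831 × 10^6 m³.
Runoff depth d = V / A = 58.07 mm.
C = d / P = 58.07 / 143 = 0.41.

C ≈ 0.41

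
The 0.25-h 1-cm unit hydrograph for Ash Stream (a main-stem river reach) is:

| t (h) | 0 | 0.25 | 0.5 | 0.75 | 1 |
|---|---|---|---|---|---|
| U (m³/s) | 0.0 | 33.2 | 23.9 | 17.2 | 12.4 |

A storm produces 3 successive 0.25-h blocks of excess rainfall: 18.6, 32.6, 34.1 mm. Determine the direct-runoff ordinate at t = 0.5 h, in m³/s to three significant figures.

Q ≈ 153 m³/s

By discrete convolution, Q_j = Σ (P_i / 10 mm) · U_{j−i}.
At t = 0.5 h (j=2): Q = (18.6/10)·23.9 + (32.6/10)·33.2 + (34.1/10)·0.0 = 153 m³/s.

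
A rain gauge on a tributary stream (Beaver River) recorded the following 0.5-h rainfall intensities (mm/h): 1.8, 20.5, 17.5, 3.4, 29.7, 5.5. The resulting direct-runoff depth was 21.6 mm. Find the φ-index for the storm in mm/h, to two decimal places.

φ ≈ 8.17 mm/h

Only the 3 blocks with intensity above φ contribute runoff: 20.5, 17.5, 29.7 mm/h.
Σ(I−φ)·Δt = d  ⇒  (20.5+17.5+29.7 − 3φ)·0.5 = 21.6
φ = (67.70 − 21.6/0.5) / 3 = 8.17 mm/h.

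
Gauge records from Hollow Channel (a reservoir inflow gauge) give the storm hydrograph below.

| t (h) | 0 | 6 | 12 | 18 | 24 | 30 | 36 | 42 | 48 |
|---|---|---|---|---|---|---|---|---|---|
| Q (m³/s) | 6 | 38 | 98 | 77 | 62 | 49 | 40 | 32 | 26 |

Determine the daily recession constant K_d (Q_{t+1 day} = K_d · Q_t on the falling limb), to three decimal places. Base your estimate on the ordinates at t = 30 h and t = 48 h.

K_d ≈ 0.430

Between t = 30 h and t = 48 h the flow falls from 49 to 26 m³/s over 3×6 h = 18 h.
Per-interval ratio K = (26/49)^(1/3) = 0.8096; K_d = K^(24/6) = 0.430.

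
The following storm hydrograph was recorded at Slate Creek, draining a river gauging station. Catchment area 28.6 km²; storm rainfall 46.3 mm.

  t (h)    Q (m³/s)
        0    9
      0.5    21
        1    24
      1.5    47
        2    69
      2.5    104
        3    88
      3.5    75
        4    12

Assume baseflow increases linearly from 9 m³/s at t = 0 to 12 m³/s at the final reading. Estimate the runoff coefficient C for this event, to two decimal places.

C ≈ 0.48

ΣQ_DR = 354.5 m³/s; V = ΣQ_DR·Δt = 6.381 × 10^5 m³.
Runoff depth d = V / A = 22.31 mm.
C = d / P = 22.31 / 46.3 = 0.48.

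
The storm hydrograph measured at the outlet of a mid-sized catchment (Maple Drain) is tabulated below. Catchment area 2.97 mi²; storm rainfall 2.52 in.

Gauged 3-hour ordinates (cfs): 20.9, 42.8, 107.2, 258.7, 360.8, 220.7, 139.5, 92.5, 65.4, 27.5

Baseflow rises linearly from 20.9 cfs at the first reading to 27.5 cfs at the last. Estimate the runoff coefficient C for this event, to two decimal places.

C ≈ 0.68

ΣQ_DR = 1094 cfs; V = ΣQ_DR·Δt = 1.182 × 10^7 ft³.
Runoff depth d = V / A = 1.712 in.
C = d / P = 1.712 / 2.52 = 0.68.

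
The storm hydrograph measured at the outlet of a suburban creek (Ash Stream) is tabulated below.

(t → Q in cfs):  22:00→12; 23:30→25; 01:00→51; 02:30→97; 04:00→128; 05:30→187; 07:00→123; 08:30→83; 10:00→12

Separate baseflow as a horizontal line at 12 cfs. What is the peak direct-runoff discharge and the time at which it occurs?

Subtracting baseflow gives direct-runoff ordinates: 0.0, 13.0, 39.0, 85.0, 116.0, 175.0, 111.0, 71.0, 0.0 cfs.
The maximum is 175.0 cfs, occurring at the reading for t = 05:30.

Q_p = 175.0 cfs at t = 05:30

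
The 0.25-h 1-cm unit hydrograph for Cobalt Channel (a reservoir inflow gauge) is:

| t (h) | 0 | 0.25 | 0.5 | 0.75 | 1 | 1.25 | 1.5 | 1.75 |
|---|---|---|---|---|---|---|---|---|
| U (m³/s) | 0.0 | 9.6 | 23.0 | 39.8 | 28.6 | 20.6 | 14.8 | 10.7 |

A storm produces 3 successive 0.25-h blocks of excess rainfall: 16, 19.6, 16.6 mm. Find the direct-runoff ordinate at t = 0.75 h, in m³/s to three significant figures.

Q ≈ 125 m³/s

By discrete convolution, Q_j = Σ (P_i / 10 mm) · U_{j−i}.
At t = 0.75 h (j=3): Q = (16/10)·39.8 + (19.6/10)·23.0 + (16.6/10)·9.6 = 125 m³/s.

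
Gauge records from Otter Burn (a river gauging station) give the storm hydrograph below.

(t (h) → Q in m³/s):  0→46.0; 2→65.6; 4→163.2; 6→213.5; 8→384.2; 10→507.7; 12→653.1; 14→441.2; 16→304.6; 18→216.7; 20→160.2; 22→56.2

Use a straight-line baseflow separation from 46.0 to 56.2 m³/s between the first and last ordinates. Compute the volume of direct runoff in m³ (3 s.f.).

V ≈ 1.87 × 10^7 m³

Direct-runoff ordinates (Q − Q_b): 0.00, 18.67, 115.35, 164.72, 334.49, 457.06, 601.54, 388.71, 251.18, 162.35, 104.93, 0.00 m³/s.
ΣQ_DR = 2599 m³/s.
With Δt = 2 h = 7200 s, V = ΣQ_DR · Δt = 2599 × 7200 = 1.87 × 10^7 m³.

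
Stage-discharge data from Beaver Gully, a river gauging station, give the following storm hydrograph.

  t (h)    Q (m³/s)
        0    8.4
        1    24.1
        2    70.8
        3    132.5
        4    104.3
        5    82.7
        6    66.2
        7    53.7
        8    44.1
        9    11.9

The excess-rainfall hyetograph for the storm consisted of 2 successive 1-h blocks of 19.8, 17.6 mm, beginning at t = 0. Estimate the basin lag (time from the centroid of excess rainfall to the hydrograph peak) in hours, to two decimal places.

Centroid of excess rainfall: t_c = Σ P_i·t̄_i / ΣP_i = 0.9706 h (block centres at 0.5, 1.5 h).
Hydrograph peak occurs at t = 3 h, so basin lag t_L = 3 − 0.9706 = 2.03 h.

t_L ≈ 2.03 h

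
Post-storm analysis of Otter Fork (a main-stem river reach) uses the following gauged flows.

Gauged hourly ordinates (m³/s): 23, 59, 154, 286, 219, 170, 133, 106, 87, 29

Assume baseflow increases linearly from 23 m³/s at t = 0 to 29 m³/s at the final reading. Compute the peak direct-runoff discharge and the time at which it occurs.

Q_p = 261.00 m³/s at t = 3 h

Subtracting baseflow gives direct-runoff ordinates: 0.00, 35.33, 129.67, 261.00, 193.33, 143.67, 106.00, 78.33, 58.67, 0.00 m³/s.
The maximum is 261.00 m³/s, occurring at the reading for t = 3 h.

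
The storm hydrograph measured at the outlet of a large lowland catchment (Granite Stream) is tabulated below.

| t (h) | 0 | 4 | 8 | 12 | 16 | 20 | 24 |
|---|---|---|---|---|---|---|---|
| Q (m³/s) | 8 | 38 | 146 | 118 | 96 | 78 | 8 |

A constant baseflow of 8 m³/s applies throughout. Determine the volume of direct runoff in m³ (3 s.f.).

Direct-runoff ordinates (Q − Q_b): 0.0, 30.0, 138.0, 110.0, 88.0, 70.0, 0.0 m³/s.
ΣQ_DR = 436.0 m³/s.
With Δt = 4 h = 14400 s, V = ΣQ_DR · Δt = 436.0 × 14400 = 6.28 × 10^6 m³.

V ≈ 6.28 × 10^6 m³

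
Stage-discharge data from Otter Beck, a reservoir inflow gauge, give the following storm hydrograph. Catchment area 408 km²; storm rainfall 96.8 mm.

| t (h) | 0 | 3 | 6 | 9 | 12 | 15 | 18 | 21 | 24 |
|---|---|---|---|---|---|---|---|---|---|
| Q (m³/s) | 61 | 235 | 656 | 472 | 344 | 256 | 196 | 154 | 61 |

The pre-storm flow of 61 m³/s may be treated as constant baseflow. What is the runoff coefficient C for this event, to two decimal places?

ΣQ_DR = 1886 m³/s; V = ΣQ_DR·Δt = 2.037 × 10^7 m³.
Runoff depth d = V / A = 49.92 mm.
C = d / P = 49.92 / 96.8 = 0.52.

C ≈ 0.52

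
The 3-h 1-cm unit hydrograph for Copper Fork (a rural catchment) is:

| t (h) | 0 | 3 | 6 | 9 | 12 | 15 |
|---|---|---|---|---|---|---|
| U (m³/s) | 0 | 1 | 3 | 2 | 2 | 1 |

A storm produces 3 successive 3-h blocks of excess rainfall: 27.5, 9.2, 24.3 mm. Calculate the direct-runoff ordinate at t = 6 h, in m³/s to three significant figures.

By discrete convolution, Q_j = Σ (P_i / 10 mm) · U_{j−i}.
At t = 6 h (j=2): Q = (27.5/10)·3 + (9.2/10)·1 + (24.3/10)·0 = 9.17 m³/s.

Q ≈ 9.17 m³/s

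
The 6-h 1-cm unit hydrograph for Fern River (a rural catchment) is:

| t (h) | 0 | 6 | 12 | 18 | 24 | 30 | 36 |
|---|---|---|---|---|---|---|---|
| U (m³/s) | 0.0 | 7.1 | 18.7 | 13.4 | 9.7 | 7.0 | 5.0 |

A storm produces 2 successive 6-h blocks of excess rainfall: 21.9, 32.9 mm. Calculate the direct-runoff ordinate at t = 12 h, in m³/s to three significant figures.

Q ≈ 64.3 m³/s

By discrete convolution, Q_j = Σ (P_i / 10 mm) · U_{j−i}.
At t = 12 h (j=2): Q = (21.9/10)·18.7 + (32.9/10)·7.1 = 64.3 m³/s.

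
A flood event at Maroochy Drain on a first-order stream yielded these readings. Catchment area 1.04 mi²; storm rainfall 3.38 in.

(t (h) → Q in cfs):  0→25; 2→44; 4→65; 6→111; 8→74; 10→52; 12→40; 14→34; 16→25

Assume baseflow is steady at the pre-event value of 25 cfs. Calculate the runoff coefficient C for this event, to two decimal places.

ΣQ_DR = 245.0 cfs; V = ΣQ_DR·Δt = 1.764 × 10^6 ft³.
Runoff depth d = V / A = 0.7301 in.
C = d / P = 0.7301 / 3.38 = 0.22.

C ≈ 0.22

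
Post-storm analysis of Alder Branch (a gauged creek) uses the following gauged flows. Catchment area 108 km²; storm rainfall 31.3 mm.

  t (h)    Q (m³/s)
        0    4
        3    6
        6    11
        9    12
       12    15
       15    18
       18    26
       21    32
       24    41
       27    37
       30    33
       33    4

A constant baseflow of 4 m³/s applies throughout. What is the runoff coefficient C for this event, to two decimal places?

C ≈ 0.61

ΣQ_DR = 191.0 m³/s; V = ΣQ_DR·Δt = 2.063 × 10^6 m³.
Runoff depth d = V / A = 19.10 mm.
C = d / P = 19.10 / 31.3 = 0.61.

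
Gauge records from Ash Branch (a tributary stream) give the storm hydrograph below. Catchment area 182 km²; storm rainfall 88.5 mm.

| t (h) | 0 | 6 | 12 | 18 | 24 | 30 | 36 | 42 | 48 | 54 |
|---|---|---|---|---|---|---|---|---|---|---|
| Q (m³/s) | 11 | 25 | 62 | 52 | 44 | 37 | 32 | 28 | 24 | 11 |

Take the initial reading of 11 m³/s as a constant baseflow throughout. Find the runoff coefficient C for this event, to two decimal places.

C ≈ 0.29

ΣQ_DR = 216.0 m³/s; V = ΣQ_DR·Δt = 4.666 × 10^6 m³.
Runoff depth d = V / A = 25.64 mm.
C = d / P = 25.64 / 88.5 = 0.29.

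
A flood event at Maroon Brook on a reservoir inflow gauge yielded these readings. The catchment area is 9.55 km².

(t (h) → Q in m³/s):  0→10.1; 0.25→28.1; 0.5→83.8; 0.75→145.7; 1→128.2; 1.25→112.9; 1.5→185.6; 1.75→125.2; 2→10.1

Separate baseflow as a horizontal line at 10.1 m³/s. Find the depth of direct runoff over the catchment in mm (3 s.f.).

Direct runoff: 0.0, 18.0, 73.7, 135.6, 118.1, 102.8, 175.5, 115.1, 0.0 m³/s; ΣQ_DR = 738.8 m³/s.
V = ΣQ_DR · Δt = 738.8 × 900 s = 6.649 × 10^5 m³.
Over A = 9.55 km², depth = V / A = 69.6 mm.

d ≈ 69.6 mm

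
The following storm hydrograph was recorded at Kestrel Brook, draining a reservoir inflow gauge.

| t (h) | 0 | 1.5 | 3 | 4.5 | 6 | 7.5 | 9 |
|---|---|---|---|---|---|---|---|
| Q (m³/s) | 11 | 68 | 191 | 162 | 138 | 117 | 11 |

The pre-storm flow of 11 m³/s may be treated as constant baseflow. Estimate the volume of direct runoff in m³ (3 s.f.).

V ≈ 3.35 × 10^6 m³

Direct-runoff ordinates (Q − Q_b): 0.0, 57.0, 180.0, 151.0, 127.0, 106.0, 0.0 m³/s.
ΣQ_DR = 621.0 m³/s.
With Δt = 1.5 h = 5400 s, V = ΣQ_DR · Δt = 621.0 × 5400 = 3.35 × 10^6 m³.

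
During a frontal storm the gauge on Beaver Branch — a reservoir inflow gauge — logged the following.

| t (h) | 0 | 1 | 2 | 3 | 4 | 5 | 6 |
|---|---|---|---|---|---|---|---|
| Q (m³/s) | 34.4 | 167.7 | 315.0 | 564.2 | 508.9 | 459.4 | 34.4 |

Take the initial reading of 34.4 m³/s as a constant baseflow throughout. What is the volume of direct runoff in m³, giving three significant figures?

Direct-runoff ordinates (Q − Q_b): 0.0, 133.3, 280.6, 529.8, 474.5, 425.0, 0.0 m³/s.
ΣQ_DR = 1843 m³/s.
With Δt = 1 h = 3600 s, V = ΣQ_DR · Δt = 1843 × 3600 = 6.64 × 10^6 m³.

V ≈ 6.64 × 10^6 m³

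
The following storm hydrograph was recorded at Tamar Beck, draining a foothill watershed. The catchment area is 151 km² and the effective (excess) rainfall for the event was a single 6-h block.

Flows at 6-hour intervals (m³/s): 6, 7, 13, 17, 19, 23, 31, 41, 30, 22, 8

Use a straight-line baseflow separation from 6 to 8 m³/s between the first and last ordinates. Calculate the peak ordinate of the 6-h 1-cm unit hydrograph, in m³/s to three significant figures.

U_p ≈ 16.8 m³/s

Direct runoff: 0.00, 0.80, 6.60, 10.40, 12.20, 16.00, 23.80, 33.60, 22.40, 14.20, 0.00 m³/s; ΣQ_DR = 140.0 m³/s, peak = 33.60 m³/s.
Runoff depth d = ΣQ_DR·Δt / A = 140.0 × 21600 / (151 km²) = 20.03 mm.
The 1-cm UH is the DRH scaled by (10 mm)/d, so U_p = 33.60 × 10/20.03 = 16.8 m³/s.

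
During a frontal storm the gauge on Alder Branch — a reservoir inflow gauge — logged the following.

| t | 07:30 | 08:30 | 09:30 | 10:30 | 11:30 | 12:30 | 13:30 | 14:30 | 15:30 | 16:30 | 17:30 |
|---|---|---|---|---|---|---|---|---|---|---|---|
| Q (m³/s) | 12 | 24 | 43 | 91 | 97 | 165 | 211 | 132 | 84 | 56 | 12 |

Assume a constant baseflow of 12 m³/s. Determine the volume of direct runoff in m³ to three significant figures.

V ≈ 2.86 × 10^6 m³

Direct-runoff ordinates (Q − Q_b): 0.0, 12.0, 31.0, 79.0, 85.0, 153.0, 199.0, 120.0, 72.0, 44.0, 0.0 m³/s.
ΣQ_DR = 795.0 m³/s.
With Δt = 1 h = 3600 s, V = ΣQ_DR · Δt = 795.0 × 3600 = 2.86 × 10^6 m³.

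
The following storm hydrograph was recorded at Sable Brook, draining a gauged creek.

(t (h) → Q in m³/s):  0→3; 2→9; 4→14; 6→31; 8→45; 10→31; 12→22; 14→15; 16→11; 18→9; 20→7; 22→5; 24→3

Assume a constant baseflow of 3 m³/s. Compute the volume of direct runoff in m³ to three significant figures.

Direct-runoff ordinates (Q − Q_b): 0.0, 6.0, 11.0, 28.0, 42.0, 28.0, 19.0, 12.0, 8.0, 6.0, 4.0, 2.0, 0.0 m³/s.
ΣQ_DR = 166.0 m³/s.
With Δt = 2 h = 7200 s, V = ΣQ_DR · Δt = 166.0 × 7200 = 1.20 × 10^6 m³.

V ≈ 1.20 × 10^6 m³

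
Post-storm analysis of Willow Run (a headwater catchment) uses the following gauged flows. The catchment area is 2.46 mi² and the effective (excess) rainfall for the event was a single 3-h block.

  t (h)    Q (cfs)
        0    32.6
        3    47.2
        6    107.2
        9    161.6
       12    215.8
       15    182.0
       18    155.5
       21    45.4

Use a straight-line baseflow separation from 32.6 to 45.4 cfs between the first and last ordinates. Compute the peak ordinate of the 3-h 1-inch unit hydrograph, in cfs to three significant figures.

Direct runoff: 0.00, 12.77, 70.94, 123.51, 175.89, 140.26, 111.93, 0.00 cfs; ΣQ_DR = 635.3 cfs, peak = 175.89 cfs.
Runoff depth d = ΣQ_DR·Δt / A = 635.3 × 10800 / (2.46 mi²) = 1.201 in.
The 1-inch UH is the DRH scaled by (1 in)/d, so U_p = 175.89 × 1/1.201 = 147 cfs.

U_p ≈ 147 cfs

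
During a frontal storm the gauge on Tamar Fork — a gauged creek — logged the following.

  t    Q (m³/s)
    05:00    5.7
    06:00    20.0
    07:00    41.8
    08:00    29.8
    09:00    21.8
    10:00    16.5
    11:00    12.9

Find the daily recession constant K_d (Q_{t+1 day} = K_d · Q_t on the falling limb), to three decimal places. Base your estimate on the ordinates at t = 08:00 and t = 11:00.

Between t = 08:00 and t = 11:00 the flow falls from 29.8 to 12.9 m³/s over 3×1 h = 3 h.
Per-interval ratio K = (12.9/29.8)^(1/3) = 0.7565; K_d = K^(24/1) = 0.001.

K_d ≈ 0.001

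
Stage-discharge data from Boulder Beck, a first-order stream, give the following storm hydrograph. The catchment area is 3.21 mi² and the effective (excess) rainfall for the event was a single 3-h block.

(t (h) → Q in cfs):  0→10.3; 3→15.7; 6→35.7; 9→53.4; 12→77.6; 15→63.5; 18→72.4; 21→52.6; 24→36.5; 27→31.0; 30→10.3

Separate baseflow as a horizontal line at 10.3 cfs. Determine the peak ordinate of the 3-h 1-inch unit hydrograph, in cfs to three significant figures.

Direct runoff: 0.0, 5.4, 25.4, 43.1, 67.3, 53.2, 62.1, 42.3, 26.2, 20.7, 0.0 cfs; ΣQ_DR = 345.7 cfs, peak = 67.3 cfs.
Runoff depth d = ΣQ_DR·Δt / A = 345.7 × 10800 / (3.21 mi²) = 0.5006 in.
The 1-inch UH is the DRH scaled by (1 in)/d, so U_p = 67.3 × 1/0.5006 = 134 cfs.

U_p ≈ 134 cfs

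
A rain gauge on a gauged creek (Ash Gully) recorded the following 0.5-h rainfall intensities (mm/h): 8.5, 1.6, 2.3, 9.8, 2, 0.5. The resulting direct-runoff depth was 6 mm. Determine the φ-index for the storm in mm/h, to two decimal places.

φ ≈ 3.15 mm/h

Only the 2 blocks with intensity above φ contribute runoff: 8.5, 9.8 mm/h.
Σ(I−φ)·Δt = d  ⇒  (8.5+9.8 − 2φ)·0.5 = 6
φ = (18.30 − 6/0.5) / 2 = 3.15 mm/h.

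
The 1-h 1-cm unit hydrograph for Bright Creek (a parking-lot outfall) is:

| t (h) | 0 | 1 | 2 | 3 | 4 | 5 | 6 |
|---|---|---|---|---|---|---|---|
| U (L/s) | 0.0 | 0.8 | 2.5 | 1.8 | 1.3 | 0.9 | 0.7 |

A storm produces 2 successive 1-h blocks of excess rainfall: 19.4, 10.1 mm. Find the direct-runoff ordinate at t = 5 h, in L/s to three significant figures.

By discrete convolution, Q_j = Σ (P_i / 10 mm) · U_{j−i}.
At t = 5 h (j=5): Q = (19.4/10)·0.9 + (10.1/10)·1.3 = 3.06 L/s.

Q ≈ 3.06 L/s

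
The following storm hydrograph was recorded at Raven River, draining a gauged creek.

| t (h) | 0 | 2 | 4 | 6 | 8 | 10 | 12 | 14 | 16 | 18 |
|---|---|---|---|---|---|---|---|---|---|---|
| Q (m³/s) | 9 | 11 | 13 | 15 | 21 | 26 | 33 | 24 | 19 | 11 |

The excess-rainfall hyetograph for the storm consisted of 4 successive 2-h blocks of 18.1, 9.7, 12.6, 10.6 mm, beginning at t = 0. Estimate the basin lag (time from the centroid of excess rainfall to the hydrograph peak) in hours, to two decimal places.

Centroid of excess rainfall: t_c = Σ P_i·t̄_i / ΣP_i = 3.6157 h (block centres at 1, 3, 5, 7 h).
Hydrograph peak occurs at t = 12 h, so basin lag t_L = 12 − 3.6157 = 8.38 h.

t_L ≈ 8.38 h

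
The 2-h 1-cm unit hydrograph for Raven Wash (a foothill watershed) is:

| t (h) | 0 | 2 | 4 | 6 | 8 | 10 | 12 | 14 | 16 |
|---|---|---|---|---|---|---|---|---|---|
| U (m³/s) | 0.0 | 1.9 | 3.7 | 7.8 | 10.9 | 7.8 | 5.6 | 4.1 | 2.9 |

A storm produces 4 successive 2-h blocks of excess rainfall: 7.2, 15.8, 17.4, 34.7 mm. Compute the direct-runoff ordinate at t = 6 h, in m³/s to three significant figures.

By discrete convolution, Q_j = Σ (P_i / 10 mm) · U_{j−i}.
At t = 6 h (j=3): Q = (7.2/10)·7.8 + (15.8/10)·3.7 + (17.4/10)·1.9 + (34.7/10)·0.0 = 14.8 m³/s.

Q ≈ 14.8 m³/s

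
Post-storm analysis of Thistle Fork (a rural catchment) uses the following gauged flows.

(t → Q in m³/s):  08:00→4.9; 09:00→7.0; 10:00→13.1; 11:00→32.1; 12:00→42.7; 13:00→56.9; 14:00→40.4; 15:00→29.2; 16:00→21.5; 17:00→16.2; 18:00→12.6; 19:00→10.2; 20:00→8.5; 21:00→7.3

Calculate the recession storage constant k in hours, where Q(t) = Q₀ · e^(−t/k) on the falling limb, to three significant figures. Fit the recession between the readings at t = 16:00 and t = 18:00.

k ≈ 3.74 h

On the falling limb, Q drops from 21.5 to 12.6 m³/s between t = 16:00 and t = 18:00 (Δt = 2 h).
k = −Δt / ln(Q₂/Q₁) = −2 / ln(12.6/21.5) = 3.74 h.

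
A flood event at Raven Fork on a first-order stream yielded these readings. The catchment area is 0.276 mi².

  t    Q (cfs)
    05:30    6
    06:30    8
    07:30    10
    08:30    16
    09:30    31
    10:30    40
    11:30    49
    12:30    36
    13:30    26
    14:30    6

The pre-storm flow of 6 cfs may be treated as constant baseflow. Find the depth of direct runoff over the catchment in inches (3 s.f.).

Direct runoff: 0.0, 2.0, 4.0, 10.0, 25.0, 34.0, 43.0, 30.0, 20.0, 0.0 cfs; ΣQ_DR = 168.0 cfs.
V = ΣQ_DR · Δt = 168.0 × 3600 s = 6.048 × 10^5 ft³.
Over A = 0.276 mi², depth = V / A = 0.943 in.

d ≈ 0.943 in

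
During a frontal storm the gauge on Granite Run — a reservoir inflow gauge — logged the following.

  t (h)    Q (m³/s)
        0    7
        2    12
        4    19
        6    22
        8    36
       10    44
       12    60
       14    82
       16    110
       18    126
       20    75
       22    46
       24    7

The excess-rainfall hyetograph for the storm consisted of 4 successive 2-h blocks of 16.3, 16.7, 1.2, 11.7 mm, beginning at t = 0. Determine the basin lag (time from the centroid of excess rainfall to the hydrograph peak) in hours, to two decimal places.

t_L ≈ 14.64 h

Centroid of excess rainfall: t_c = Σ P_i·t̄_i / ΣP_i = 3.3617 h (block centres at 1, 3, 5, 7 h).
Hydrograph peak occurs at t = 18 h, so basin lag t_L = 18 − 3.3617 = 14.64 h.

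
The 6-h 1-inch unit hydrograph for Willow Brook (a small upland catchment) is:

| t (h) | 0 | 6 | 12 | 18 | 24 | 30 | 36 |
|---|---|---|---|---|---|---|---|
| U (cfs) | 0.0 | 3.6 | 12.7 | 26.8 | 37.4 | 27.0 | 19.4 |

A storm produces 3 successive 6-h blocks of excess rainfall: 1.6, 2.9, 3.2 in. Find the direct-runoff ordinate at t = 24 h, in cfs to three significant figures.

Q ≈ 178 cfs

By discrete convolution, Q_j = Σ (P_i / 1 in) · U_{j−i}.
At t = 24 h (j=4): Q = (1.6/1)·37.4 + (2.9/1)·26.8 + (3.2/1)·12.7 = 178 cfs.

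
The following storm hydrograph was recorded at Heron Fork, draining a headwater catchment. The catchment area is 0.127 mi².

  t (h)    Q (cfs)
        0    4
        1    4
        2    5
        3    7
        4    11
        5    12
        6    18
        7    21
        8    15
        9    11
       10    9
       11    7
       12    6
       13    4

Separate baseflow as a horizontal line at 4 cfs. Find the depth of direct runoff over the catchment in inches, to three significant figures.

d ≈ 0.952 in

Direct runoff: 0.0, 0.0, 1.0, 3.0, 7.0, 8.0, 14.0, 17.0, 11.0, 7.0, 5.0, 3.0, 2.0, 0.0 cfs; ΣQ_DR = 78.00 cfs.
V = ΣQ_DR · Δt = 78.00 × 3600 s = 2.808 × 10^5 ft³.
Over A = 0.127 mi², depth = V / A = 0.952 in.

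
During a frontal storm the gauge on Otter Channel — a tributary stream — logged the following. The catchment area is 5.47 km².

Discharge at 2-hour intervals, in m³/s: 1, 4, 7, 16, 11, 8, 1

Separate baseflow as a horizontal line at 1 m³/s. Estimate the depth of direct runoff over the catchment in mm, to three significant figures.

d ≈ 54.0 mm

Direct runoff: 0.0, 3.0, 6.0, 15.0, 10.0, 7.0, 0.0 m³/s; ΣQ_DR = 41.00 m³/s.
V = ΣQ_DR · Δt = 41.00 × 7200 s = 2.952 × 10^5 m³.
Over A = 5.47 km², depth = V / A = 54.0 mm.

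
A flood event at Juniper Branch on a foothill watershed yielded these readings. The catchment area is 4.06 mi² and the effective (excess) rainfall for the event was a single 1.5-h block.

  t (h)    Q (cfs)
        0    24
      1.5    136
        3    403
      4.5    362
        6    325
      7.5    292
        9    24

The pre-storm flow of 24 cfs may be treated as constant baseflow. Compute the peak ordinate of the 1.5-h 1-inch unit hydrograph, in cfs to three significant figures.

U_p ≈ 474 cfs

Direct runoff: 0.0, 112.0, 379.0, 338.0, 301.0, 268.0, 0.0 cfs; ΣQ_DR = 1398 cfs, peak = 379.0 cfs.
Runoff depth d = ΣQ_DR·Δt / A = 1398 × 5400 / (4.06 mi²) = 0.8004 in.
The 1-inch UH is the DRH scaled by (1 in)/d, so U_p = 379.0 × 1/0.8004 = 474 cfs.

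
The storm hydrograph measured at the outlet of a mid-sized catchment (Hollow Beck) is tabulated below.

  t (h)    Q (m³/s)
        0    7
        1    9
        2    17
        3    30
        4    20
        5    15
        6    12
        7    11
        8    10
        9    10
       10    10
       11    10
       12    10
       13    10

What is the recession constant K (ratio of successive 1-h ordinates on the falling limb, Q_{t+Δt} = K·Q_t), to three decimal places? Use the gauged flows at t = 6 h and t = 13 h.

Using the recession-limb readings at t = 6 h and t = 13 h: Q falls from 12 to 10 m³/s over 7 intervals.
K = (Q₂/Q₁)^(1/7) = (10/12)^(1/7) = 0.974.

K ≈ 0.974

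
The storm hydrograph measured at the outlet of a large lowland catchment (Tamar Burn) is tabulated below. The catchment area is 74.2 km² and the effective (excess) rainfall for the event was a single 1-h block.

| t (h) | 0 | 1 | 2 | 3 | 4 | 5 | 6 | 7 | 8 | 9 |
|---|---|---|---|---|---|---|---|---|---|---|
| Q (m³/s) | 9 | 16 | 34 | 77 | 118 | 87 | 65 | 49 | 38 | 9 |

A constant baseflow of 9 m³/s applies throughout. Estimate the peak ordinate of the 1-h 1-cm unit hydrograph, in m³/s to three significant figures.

U_p ≈ 54.5 m³/s

Direct runoff: 0.0, 7.0, 25.0, 68.0, 109.0, 78.0, 56.0, 40.0, 29.0, 0.0 m³/s; ΣQ_DR = 412.0 m³/s, peak = 109.0 m³/s.
Runoff depth d = ΣQ_DR·Δt / A = 412.0 × 3600 / (74.2 km²) = 19.99 mm.
The 1-cm UH is the DRH scaled by (10 mm)/d, so U_p = 109.0 × 10/19.99 = 54.5 m³/s.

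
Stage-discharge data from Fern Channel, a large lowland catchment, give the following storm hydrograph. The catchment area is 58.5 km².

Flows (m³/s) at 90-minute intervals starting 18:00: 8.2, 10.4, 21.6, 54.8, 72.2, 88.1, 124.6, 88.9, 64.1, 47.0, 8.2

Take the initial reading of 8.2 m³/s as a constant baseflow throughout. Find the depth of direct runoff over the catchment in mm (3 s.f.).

Direct runoff: 0.0, 2.2, 13.4, 46.6, 64.0, 79.9, 116.4, 80.7, 55.9, 38.8, 0.0 m³/s; ΣQ_DR = 497.9 m³/s.
V = ΣQ_DR · Δt = 497.9 × 5400 s = 2.689 × 10^6 m³.
Over A = 58.5 km², depth = V / A = 46.0 mm.

d ≈ 46.0 mm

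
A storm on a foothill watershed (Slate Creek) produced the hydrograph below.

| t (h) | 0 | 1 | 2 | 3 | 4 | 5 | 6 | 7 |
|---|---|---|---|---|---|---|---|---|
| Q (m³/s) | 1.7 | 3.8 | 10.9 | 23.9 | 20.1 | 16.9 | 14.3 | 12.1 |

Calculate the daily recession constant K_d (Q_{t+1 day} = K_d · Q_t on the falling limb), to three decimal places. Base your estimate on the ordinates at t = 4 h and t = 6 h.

K_d ≈ 0.017

Between t = 4 h and t = 6 h the flow falls from 20.1 to 14.3 m³/s over 2×1 h = 2 h.
Per-interval ratio K = (14.3/20.1)^(1/2) = 0.8435; K_d = K^(24/1) = 0.017.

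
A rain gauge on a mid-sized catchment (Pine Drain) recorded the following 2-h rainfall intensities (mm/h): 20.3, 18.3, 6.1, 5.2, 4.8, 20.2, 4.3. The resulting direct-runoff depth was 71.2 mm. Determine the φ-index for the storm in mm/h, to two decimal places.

Only the 3 blocks with intensity above φ contribute runoff: 20.3, 18.3, 20.2 mm/h.
Σ(I−φ)·Δt = d  ⇒  (20.3+18.3+20.2 − 3φ)·2 = 71.2
φ = (58.80 − 71.2/2) / 3 = 7.73 mm/h.

φ ≈ 7.73 mm/h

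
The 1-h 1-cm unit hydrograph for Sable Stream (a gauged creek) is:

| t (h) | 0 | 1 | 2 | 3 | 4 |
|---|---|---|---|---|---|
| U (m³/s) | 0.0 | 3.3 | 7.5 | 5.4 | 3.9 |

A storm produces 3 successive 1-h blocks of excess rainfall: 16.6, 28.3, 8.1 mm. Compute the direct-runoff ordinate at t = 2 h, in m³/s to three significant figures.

By discrete convolution, Q_j = Σ (P_i / 10 mm) · U_{j−i}.
At t = 2 h (j=2): Q = (16.6/10)·7.5 + (28.3/10)·3.3 + (8.1/10)·0.0 = 21.8 m³/s.

Q ≈ 21.8 m³/s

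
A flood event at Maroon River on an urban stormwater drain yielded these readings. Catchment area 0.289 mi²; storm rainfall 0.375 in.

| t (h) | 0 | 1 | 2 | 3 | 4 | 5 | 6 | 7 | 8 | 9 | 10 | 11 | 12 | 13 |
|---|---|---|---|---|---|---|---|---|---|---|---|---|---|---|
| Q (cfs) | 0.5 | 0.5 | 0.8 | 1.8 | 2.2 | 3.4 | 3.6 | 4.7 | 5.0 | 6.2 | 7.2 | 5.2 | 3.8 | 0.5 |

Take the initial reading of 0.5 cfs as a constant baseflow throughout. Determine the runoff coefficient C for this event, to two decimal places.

C ≈ 0.55

ΣQ_DR = 38.40 cfs; V = ΣQ_DR·Δt = 1.382 × 10^5 ft³.
Runoff depth d = V / A = 0.2059 in.
C = d / P = 0.2059 / 0.375 = 0.55.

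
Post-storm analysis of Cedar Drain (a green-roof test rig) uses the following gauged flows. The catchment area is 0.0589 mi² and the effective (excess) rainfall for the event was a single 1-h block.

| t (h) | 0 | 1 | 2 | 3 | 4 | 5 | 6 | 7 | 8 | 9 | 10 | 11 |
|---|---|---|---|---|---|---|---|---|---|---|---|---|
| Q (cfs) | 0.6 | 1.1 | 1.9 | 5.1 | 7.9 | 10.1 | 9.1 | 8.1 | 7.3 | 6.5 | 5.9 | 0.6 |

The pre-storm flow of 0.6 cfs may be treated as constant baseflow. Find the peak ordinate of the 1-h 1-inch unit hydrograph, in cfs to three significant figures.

Direct runoff: 0.0, 0.5, 1.3, 4.5, 7.3, 9.5, 8.5, 7.5, 6.7, 5.9, 5.3, 0.0 cfs; ΣQ_DR = 57.00 cfs, peak = 9.5 cfs.
Runoff depth d = ΣQ_DR·Δt / A = 57.00 × 3600 / (0.0589 mi²) = 1.500 in.
The 1-inch UH is the DRH scaled by (1 in)/d, so U_p = 9.5 × 1/1.500 = 6.34 cfs.

U_p ≈ 6.34 cfs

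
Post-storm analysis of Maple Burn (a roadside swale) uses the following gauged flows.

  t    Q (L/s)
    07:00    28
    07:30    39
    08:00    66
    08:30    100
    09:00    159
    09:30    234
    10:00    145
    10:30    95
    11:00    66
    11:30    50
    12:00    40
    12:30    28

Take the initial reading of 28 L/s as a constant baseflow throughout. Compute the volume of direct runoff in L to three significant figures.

V ≈ 1.29 × 10^6 L

Direct-runoff ordinates (Q − Q_b): 0.0, 11.0, 38.0, 72.0, 131.0, 206.0, 117.0, 67.0, 38.0, 22.0, 12.0, 0.0 L/s.
ΣQ_DR = 714.0 L/s.
With Δt = 0.5 h = 1800 s, V = ΣQ_DR · Δt = 714.0 × 1800 = 1.29 × 10^6 L.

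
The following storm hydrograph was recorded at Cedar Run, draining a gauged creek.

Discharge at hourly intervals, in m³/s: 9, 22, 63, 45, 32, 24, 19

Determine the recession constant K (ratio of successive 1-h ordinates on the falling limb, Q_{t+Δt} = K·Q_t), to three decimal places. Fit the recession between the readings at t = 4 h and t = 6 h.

K ≈ 0.771

Using the recession-limb readings at t = 4 h and t = 6 h: Q falls from 32 to 19 m³/s over 2 intervals.
K = (Q₂/Q₁)^(1/2) = (19/32)^(1/2) = 0.771.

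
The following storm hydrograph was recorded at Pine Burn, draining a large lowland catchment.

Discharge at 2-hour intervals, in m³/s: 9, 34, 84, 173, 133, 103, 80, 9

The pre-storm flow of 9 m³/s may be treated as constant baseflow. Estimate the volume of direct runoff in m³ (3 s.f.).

Direct-runoff ordinates (Q − Q_b): 0.0, 25.0, 75.0, 164.0, 124.0, 94.0, 71.0, 0.0 m³/s.
ΣQ_DR = 553.0 m³/s.
With Δt = 2 h = 7200 s, V = ΣQ_DR · Δt = 553.0 × 7200 = 3.98 × 10^6 m³.

V ≈ 3.98 × 10^6 m³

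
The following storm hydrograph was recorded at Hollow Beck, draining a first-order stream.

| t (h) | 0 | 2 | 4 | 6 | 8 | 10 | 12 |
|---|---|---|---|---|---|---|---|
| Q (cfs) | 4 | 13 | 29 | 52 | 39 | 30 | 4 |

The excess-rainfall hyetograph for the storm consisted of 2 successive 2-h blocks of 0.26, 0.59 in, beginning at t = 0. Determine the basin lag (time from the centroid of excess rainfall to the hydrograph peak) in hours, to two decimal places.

Centroid of excess rainfall: t_c = Σ P_i·t̄_i / ΣP_i = 2.3882 h (block centres at 1, 3 h).
Hydrograph peak occurs at t = 6 h, so basin lag t_L = 6 − 2.3882 = 3.61 h.

t_L ≈ 3.61 h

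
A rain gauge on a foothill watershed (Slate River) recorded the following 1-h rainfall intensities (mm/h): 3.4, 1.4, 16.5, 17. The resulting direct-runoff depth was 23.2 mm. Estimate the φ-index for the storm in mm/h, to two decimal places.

Only the 2 blocks with intensity above φ contribute runoff: 16.5, 17 mm/h.
Σ(I−φ)·Δt = d  ⇒  (16.5+17 − 2φ)·1 = 23.2
φ = (33.50 − 23.2/1) / 2 = 5.15 mm/h.

φ ≈ 5.15 mm/h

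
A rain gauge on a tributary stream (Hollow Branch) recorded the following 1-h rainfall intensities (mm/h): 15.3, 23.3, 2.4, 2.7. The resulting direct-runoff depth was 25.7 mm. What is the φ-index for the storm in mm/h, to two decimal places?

Only the 2 blocks with intensity above φ contribute runoff: 15.3, 23.3 mm/h.
Σ(I−φ)·Δt = d  ⇒  (15.3+23.3 − 2φ)·1 = 25.7
φ = (38.60 − 25.7/1) / 2 = 6.45 mm/h.

φ ≈ 6.45 mm/h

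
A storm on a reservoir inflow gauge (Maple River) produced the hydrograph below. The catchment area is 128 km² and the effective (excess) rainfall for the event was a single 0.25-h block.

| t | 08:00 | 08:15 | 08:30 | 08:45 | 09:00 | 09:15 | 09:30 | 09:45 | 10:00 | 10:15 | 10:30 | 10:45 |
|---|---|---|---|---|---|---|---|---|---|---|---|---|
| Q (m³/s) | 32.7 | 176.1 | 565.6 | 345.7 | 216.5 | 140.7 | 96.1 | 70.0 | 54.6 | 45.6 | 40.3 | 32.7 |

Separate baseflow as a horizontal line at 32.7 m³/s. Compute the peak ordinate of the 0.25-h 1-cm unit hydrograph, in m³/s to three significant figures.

U_p ≈ 532 m³/s

Direct runoff: 0.0, 143.4, 532.9, 313.0, 183.8, 108.0, 63.4, 37.3, 21.9, 12.9, 7.6, 0.0 m³/s; ΣQ_DR = 1424 m³/s, peak = 532.9 m³/s.
Runoff depth d = ΣQ_DR·Δt / A = 1424 × 900 / (128 km²) = 10.01 mm.
The 1-cm UH is the DRH scaled by (10 mm)/d, so U_p = 532.9 × 10/10.01 = 532 m³/s.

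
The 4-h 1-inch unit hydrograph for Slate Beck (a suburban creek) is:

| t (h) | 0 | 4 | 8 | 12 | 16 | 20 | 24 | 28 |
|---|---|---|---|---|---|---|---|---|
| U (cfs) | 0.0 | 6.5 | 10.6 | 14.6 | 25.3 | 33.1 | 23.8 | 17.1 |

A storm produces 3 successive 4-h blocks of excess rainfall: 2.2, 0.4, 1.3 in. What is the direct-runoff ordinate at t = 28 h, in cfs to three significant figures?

By discrete convolution, Q_j = Σ (P_i / 1 in) · U_{j−i}.
At t = 28 h (j=7): Q = (2.2/1)·17.1 + (0.4/1)·23.8 + (1.3/1)·33.1 = 90.2 cfs.

Q ≈ 90.2 cfs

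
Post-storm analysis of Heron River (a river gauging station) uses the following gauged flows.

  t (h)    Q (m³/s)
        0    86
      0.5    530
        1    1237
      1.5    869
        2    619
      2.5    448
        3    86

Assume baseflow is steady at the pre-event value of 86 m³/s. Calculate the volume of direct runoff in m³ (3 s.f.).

V ≈ 5.89 × 10^6 m³

Direct-runoff ordinates (Q − Q_b): 0.0, 444.0, 1151.0, 783.0, 533.0, 362.0, 0.0 m³/s.
ΣQ_DR = 3273 m³/s.
With Δt = 0.5 h = 1800 s, V = ΣQ_DR · Δt = 3273 × 1800 = 5.89 × 10^6 m³.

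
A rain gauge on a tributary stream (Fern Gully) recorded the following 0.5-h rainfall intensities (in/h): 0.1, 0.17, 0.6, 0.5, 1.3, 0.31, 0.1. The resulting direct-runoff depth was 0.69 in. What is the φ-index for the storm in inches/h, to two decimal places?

φ ≈ 0.34 in/h

Only the 3 blocks with intensity above φ contribute runoff: 0.6, 0.5, 1.3 in/h.
Σ(I−φ)·Δt = d  ⇒  (0.6+0.5+1.3 − 3φ)·0.5 = 0.69
φ = (2.400 − 0.69/0.5) / 3 = 0.34 in/h.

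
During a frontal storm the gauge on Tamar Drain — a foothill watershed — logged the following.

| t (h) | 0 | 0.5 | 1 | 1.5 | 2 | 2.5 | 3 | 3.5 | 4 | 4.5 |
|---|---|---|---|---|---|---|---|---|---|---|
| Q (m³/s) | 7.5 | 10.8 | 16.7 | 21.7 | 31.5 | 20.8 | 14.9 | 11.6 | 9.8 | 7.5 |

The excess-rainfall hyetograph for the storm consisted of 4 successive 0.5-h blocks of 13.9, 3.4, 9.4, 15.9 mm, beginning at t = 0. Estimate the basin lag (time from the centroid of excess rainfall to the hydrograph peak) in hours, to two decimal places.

t_L ≈ 0.93 h

Centroid of excess rainfall: t_c = Σ P_i·t̄_i / ΣP_i = 1.0704 h (block centres at 0.25, 0.75, 1.25, 1.75 h).
Hydrograph peak occurs at t = 2 h, so basin lag t_L = 2 − 1.0704 = 0.93 h.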